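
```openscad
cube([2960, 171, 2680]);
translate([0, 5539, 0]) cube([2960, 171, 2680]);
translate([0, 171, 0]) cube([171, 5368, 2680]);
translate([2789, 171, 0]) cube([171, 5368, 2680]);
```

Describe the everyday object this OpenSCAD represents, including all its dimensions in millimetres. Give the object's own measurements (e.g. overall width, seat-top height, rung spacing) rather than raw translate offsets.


The wall frame of a small rectangular building: four walls, each 2680 mm tall and 171 mm thick, enclosing a footprint 2960 mm (x) by 5710 mm (y) outside-to-outside, with no floor or roof. The front and back walls (the −y and +y sides) span the full width; the two side walls fit between them.


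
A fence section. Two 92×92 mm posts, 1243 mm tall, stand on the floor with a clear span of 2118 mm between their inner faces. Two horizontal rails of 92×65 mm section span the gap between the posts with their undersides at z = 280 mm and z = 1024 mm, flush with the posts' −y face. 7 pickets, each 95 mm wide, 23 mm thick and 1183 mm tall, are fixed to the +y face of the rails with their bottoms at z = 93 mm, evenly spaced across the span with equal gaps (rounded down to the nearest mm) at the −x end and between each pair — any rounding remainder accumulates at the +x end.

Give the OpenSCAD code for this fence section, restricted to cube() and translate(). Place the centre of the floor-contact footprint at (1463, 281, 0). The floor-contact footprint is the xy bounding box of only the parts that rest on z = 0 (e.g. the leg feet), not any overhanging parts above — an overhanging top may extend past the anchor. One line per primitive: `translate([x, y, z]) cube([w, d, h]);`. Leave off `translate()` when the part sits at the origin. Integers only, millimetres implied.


translate([312, 235, 0]) cube([92, 92, 1243]);
translate([2522, 235, 0]) cube([92, 92, 1243]);
translate([404, 235, 280]) cube([2118, 92, 65]);
translate([404, 235, 1024]) cube([2118, 92, 65]);
translate([585, 327, 93]) cube([95, 23, 1183]);
translate([861, 327, 93]) cube([95, 23, 1183]);
translate([1137, 327, 93]) cube([95, 23, 1183]);
translate([1413, 327, 93]) cube([95, 23, 1183]);
translate([1689, 327, 93]) cube([95, 23, 1183]);
translate([1965, 327, 93]) cube([95, 23, 1183]);
translate([2241, 327, 93]) cube([95, 23, 1183]);


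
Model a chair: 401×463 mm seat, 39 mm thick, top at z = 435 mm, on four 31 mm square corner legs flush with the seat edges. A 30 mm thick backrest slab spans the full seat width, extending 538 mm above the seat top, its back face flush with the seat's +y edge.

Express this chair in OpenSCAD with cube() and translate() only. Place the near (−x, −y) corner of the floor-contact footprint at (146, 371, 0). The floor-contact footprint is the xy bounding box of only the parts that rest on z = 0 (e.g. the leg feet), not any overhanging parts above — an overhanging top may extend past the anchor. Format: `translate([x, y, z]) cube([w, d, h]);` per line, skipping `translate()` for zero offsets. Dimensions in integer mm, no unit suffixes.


// leg_h = 435 - 39 = 396
translate([146, 371, 396]) cube([401, 463, 39]);
translate([146, 371, 0]) cube([31, 31, 396]);
translate([516, 371, 0]) cube([31, 31, 396]);
translate([146, 803, 0]) cube([31, 31, 396]);
translate([516, 803, 0]) cube([31, 31, 396]);
translate([146, 804, 435]) cube([401, 30, 538]);


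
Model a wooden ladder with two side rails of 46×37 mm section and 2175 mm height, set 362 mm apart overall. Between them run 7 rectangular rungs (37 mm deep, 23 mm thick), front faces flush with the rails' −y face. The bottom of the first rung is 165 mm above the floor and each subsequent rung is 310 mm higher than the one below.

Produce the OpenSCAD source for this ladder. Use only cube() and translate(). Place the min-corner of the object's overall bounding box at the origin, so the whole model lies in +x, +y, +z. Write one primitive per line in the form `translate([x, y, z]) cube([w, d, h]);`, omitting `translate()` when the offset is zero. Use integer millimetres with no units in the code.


cube([46, 37, 2175]);
translate([316, 0, 0]) cube([46, 37, 2175]);
translate([46, 0, 165]) cube([270, 37, 23]);
translate([46, 0, 475]) cube([270, 37, 23]);
translate([46, 0, 785]) cube([270, 37, 23]);
translate([46, 0, 1095]) cube([270, 37, 23]);
translate([46, 0, 1405]) cube([270, 37, 23]);
translate([46, 0, 1715]) cube([270, 37, 23]);
translate([46, 0, 2025]) cube([270, 37, 23]);


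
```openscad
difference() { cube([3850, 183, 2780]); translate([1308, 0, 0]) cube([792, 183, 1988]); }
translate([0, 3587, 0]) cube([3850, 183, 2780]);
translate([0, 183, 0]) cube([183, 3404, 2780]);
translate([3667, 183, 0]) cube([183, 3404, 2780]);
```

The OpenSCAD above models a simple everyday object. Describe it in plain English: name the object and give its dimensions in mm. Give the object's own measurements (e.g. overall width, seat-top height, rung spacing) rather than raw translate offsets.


A single room: four walls, each 2780 mm tall and 183 mm thick, enclosing an outside footprint 3850×3770 mm (x × y), no floor or roof. The front and back walls (−y and +y sides) run the full x-width; the side walls fit between their inner faces. A door opening 792 mm wide and 1988 mm tall is cut through the front wall from the floor up, its −x edge 1308 mm from the wall's −x end.


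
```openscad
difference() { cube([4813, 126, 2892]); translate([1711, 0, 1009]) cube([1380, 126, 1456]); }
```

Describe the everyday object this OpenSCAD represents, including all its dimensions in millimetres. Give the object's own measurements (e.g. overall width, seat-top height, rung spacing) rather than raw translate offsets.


A wall 4813 mm long (x), 126 mm thick (y), 2892 mm tall, with a rectangular window opening cut through it. The opening is 1380 mm wide and 1456 mm tall; its sill is at z = 1009 mm and its near (−x) edge is 1711 mm from the wall's −x end. The opening passes through the full wall thickness.


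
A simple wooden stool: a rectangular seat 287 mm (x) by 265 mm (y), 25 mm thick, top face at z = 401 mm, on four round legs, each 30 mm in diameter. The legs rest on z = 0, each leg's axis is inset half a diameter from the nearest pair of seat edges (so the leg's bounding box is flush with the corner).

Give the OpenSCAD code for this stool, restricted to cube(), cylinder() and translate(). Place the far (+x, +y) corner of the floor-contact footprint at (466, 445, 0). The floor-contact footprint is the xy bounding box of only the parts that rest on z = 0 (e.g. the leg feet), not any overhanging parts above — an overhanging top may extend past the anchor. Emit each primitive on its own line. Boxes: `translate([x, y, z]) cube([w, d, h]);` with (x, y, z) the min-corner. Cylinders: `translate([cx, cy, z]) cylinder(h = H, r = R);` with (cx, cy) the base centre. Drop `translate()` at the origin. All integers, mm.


// leg_h = 401 - 25 = 376
translate([179, 180, 376]) cube([287, 265, 25]);
translate([194, 195, 0]) cylinder(h = 376, r = 15);
translate([451, 195, 0]) cylinder(h = 376, r = 15);
translate([194, 430, 0]) cylinder(h = 376, r = 15);
translate([451, 430, 0]) cylinder(h = 376, r = 15);


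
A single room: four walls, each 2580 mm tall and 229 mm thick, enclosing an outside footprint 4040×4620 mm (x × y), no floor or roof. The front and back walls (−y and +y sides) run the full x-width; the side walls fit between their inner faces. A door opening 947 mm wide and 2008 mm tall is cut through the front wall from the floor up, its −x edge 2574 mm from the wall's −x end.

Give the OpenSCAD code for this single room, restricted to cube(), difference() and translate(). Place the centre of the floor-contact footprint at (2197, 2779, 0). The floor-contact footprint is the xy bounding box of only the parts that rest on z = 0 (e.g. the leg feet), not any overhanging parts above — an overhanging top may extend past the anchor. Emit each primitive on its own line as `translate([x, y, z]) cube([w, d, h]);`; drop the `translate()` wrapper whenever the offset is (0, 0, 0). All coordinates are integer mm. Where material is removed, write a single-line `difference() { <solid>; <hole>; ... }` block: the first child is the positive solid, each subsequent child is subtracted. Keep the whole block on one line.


difference() { translate([177, 469, 0]) cube([4040, 229, 2580]); translate([2751, 469, 0]) cube([947, 229, 2008]); }
translate([177, 4860, 0]) cube([4040, 229, 2580]);
translate([177, 698, 0]) cube([229, 4162, 2580]);
translate([3988, 698, 0]) cube([229, 4162, 2580]);


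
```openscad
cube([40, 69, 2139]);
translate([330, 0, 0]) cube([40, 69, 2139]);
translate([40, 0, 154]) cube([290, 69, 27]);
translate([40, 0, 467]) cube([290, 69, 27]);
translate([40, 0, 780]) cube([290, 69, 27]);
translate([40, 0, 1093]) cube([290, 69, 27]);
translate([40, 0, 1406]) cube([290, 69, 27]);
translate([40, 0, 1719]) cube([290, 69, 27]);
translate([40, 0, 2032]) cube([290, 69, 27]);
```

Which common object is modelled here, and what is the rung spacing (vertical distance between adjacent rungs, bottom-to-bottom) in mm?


A ladder. The rung spacing is 313 mm.

Two tall 40×69 posts with 7 short bars between them — a ladder. Adjacent rungs sit at z = 154 and z = 467, so the spacing is 467 − 154 = 313 mm.


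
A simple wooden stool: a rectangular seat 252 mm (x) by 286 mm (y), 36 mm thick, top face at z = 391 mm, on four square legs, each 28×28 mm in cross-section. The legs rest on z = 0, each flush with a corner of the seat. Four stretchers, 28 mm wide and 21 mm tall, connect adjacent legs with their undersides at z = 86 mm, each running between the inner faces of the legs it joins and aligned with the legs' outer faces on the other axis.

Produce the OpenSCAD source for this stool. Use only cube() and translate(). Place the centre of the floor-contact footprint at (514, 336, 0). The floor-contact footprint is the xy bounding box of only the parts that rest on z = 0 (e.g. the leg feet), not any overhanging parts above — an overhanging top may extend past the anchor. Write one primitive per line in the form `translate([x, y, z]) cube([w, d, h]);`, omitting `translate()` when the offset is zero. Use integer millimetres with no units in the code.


translate([388, 193, 355]) cube([252, 286, 36]);
translate([388, 193, 0]) cube([28, 28, 355]);
translate([612, 193, 0]) cube([28, 28, 355]);
translate([388, 451, 0]) cube([28, 28, 355]);
translate([612, 451, 0]) cube([28, 28, 355]);
translate([416, 193, 86]) cube([196, 28, 21]);
translate([416, 451, 86]) cube([196, 28, 21]);
translate([388, 221, 86]) cube([28, 230, 21]);
translate([612, 221, 86]) cube([28, 230, 21]);


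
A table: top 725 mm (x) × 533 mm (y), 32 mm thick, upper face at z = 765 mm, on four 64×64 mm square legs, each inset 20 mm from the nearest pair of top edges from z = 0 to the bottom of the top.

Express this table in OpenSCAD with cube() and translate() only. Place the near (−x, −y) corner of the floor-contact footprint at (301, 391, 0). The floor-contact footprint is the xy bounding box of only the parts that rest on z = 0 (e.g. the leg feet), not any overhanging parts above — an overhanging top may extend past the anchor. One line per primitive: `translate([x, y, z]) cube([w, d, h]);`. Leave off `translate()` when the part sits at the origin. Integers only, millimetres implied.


translate([281, 371, 733]) cube([725, 533, 32]);
translate([301, 391, 0]) cube([64, 64, 733]);
translate([922, 391, 0]) cube([64, 64, 733]);
translate([301, 820, 0]) cube([64, 64, 733]);
translate([922, 820, 0]) cube([64, 64, 733]);


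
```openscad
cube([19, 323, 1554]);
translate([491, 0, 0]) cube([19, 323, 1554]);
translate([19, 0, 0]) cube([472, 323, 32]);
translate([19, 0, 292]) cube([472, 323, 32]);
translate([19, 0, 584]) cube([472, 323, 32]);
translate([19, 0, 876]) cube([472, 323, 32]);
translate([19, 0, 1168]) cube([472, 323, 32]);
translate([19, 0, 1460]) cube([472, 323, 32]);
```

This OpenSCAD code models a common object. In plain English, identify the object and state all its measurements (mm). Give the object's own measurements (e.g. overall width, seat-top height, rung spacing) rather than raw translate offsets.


An open bookshelf. Two side panels, each 19 mm thick, 323 mm deep and 1554 mm tall, stand 510 mm apart (outside-to-outside). Between them sit 6 shelves, each 32 mm thick and 323 mm deep, spanning the full gap between the sides. The bottom shelf rests on the floor (its underside at z = 0) and the clear gap between one shelf's top and the next shelf's underside is 260 mm.


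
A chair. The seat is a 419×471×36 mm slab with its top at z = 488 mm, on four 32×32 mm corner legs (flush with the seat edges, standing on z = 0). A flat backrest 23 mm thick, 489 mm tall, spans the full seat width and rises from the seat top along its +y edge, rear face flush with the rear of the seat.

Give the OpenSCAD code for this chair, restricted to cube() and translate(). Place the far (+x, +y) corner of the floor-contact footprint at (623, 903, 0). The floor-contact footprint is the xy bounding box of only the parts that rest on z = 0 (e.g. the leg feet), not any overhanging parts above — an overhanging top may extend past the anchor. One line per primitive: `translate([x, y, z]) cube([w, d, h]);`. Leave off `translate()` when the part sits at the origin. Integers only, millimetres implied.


translate([204, 432, 452]) cube([419, 471, 36]);
translate([204, 432, 0]) cube([32, 32, 452]);
translate([591, 432, 0]) cube([32, 32, 452]);
translate([204, 871, 0]) cube([32, 32, 452]);
translate([591, 871, 0]) cube([32, 32, 452]);
translate([204, 880, 488]) cube([419, 23, 489]);


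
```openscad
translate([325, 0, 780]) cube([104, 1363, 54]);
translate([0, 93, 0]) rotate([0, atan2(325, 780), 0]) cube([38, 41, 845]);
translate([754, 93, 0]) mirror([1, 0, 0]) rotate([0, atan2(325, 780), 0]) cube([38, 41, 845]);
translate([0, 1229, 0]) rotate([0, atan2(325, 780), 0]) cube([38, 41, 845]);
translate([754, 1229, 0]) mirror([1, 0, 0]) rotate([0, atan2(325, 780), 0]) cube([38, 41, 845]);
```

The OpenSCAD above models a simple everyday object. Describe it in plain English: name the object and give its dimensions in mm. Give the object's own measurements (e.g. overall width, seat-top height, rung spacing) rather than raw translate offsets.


A sawhorse. A 104×1363×54 mm beam (x, y, z) sits on two A-frame leg pairs. Each pair is two raked legs of 38×41 mm section (41 mm along y) splaying symmetrically in x. Each leg rises 780 mm vertically over 325 mm of horizontal reach and is 845 mm long along its own axis. Every leg's outer bottom edge rests on the floor and its outer top edge meets a bottom edge of the beam — the left legs (tilting toward +x) meet the beam's −x bottom edge, the right legs (their mirror images, tilting toward −x) meet its +x bottom edge — so the leg tops tuck under the beam, the beam's underside is 780 mm above the floor, and the feet are 754 mm apart outside-to-outside with the beam centred between them. The two leg pairs are set in 93 mm from either end of the beam.


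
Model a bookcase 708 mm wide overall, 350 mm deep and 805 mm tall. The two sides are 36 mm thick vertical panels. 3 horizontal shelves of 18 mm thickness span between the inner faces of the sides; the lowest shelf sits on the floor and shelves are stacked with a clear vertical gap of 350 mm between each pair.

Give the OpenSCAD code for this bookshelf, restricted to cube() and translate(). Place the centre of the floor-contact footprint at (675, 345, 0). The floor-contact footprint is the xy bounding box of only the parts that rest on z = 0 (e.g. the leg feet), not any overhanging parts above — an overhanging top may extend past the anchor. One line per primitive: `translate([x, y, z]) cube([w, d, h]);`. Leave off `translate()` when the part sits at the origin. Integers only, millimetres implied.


translate([321, 170, 0]) cube([36, 350, 805]);
translate([993, 170, 0]) cube([36, 350, 805]);
translate([357, 170, 0]) cube([636, 350, 18]);
translate([357, 170, 368]) cube([636, 350, 18]);
translate([357, 170, 736]) cube([636, 350, 18]);


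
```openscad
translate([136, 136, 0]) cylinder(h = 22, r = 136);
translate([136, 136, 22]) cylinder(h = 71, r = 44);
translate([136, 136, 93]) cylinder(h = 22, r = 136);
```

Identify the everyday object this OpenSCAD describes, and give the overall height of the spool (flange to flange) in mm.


A spool. The overall height is 115 mm.

Three coaxial cylinders, large–small–large — a spool. Two 22 mm flanges and a 71 mm core give 22 + 71 + 22 = 115 mm.


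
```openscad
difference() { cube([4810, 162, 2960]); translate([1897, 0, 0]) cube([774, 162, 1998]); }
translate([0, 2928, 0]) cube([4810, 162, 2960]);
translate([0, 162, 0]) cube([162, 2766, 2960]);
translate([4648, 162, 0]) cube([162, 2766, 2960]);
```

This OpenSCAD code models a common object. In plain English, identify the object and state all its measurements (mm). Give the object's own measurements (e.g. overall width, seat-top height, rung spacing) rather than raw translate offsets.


A single room: four walls, each 2960 mm tall and 162 mm thick, enclosing an outside footprint 4810×3090 mm (x × y), no floor or roof. The front and back walls (−y and +y sides) run the full x-width; the side walls fit between their inner faces. A door opening 774 mm wide and 1998 mm tall is cut through the front wall from the floor up, its −x edge 1897 mm from the wall's −x end.


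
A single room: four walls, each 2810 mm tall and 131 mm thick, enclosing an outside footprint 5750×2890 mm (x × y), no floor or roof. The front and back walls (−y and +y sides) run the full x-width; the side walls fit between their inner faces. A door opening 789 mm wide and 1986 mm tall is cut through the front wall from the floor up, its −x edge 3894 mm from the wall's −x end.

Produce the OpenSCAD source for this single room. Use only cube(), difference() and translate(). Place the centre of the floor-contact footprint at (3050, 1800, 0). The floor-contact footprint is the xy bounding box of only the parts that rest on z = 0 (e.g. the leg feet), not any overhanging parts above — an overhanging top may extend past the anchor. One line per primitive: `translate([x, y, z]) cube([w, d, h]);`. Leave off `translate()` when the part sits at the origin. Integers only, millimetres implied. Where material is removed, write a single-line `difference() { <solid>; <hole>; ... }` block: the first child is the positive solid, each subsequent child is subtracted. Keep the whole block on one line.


difference() { translate([175, 355, 0]) cube([5750, 131, 2810]); translate([4069, 355, 0]) cube([789, 131, 1986]); }
translate([175, 3114, 0]) cube([5750, 131, 2810]);
translate([175, 486, 0]) cube([131, 2628, 2810]);
translate([5794, 486, 0]) cube([131, 2628, 2810]);


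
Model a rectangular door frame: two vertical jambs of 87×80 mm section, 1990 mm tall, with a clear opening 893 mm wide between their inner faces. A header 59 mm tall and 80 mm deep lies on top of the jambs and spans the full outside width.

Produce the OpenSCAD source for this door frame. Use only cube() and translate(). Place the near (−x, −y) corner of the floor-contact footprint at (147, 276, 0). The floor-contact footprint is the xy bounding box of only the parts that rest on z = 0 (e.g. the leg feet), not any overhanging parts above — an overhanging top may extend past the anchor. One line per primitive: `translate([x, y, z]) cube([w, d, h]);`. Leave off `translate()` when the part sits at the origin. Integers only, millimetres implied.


translate([147, 276, 0]) cube([87, 80, 1990]);
translate([1127, 276, 0]) cube([87, 80, 1990]);
translate([147, 276, 1990]) cube([1067, 80, 59]);


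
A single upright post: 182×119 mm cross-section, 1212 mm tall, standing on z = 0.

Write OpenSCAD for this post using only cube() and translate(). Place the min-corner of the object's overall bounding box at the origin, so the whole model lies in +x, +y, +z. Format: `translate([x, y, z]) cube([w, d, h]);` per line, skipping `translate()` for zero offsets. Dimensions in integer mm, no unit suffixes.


cube([182, 119, 1212]);


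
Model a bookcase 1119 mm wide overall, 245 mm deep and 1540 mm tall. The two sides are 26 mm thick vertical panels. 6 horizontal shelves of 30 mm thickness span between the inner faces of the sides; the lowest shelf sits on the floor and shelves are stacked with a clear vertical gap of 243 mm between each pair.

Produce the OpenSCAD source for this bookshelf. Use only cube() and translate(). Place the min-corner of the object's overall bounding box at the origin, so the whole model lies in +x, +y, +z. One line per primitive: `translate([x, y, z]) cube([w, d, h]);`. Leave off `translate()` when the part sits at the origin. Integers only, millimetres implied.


cube([26, 245, 1540]);
translate([1093, 0, 0]) cube([26, 245, 1540]);
translate([26, 0, 0]) cube([1067, 245, 30]);
translate([26, 0, 273]) cube([1067, 245, 30]);
translate([26, 0, 546]) cube([1067, 245, 30]);
translate([26, 0, 819]) cube([1067, 245, 30]);
translate([26, 0, 1092]) cube([1067, 245, 30]);
translate([26, 0, 1365]) cube([1067, 245, 30]);


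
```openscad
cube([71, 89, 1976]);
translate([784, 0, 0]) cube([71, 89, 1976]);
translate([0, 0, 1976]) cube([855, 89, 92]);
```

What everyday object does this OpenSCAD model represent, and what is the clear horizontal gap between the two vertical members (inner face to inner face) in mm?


A door frame. The clear opening width is 713 mm.

Two 1976 mm tall posts with a header on top — a door frame. The left jamb is 71 mm wide at x = 0; the right jamb starts at x = 784. The clear opening is 784 − 71 = 713 mm.


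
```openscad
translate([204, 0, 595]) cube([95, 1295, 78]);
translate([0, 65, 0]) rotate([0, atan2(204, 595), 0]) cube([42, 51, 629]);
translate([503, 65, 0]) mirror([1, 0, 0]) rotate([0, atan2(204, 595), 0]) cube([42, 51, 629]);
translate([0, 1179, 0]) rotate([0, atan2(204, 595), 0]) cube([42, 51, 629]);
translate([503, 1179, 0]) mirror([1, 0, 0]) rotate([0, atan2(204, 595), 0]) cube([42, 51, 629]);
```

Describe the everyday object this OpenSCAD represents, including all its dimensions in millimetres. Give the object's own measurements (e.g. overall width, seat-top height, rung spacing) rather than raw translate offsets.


A sawhorse. A 95×1295×78 mm beam (x, y, z) sits on two A-frame leg pairs. Each pair is two raked legs of 42×51 mm section (51 mm along y) splaying symmetrically in x. Each leg rises 595 mm vertically over 204 mm of horizontal reach and is 629 mm long along its own axis. Every leg's outer bottom edge rests on the floor and its outer top edge meets a bottom edge of the beam — the left legs (tilting toward +x) meet the beam's −x bottom edge, the right legs (their mirror images, tilting toward −x) meet its +x bottom edge — so the leg tops tuck under the beam, the beam's underside is 595 mm above the floor, and the feet are 503 mm apart outside-to-outside with the beam centred between them. The two leg pairs are set in 65 mm from either end of the beam.


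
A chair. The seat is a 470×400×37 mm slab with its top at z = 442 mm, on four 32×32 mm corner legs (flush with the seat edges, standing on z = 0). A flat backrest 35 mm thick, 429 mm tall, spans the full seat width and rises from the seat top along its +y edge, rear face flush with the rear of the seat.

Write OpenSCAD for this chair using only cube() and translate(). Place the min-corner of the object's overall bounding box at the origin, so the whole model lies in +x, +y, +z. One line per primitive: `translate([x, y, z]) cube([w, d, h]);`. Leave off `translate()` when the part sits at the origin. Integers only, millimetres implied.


translate([0, 0, 405]) cube([470, 400, 37]);
cube([32, 32, 405]);
translate([438, 0, 0]) cube([32, 32, 405]);
translate([0, 368, 0]) cube([32, 32, 405]);
translate([438, 368, 0]) cube([32, 32, 405]);
translate([0, 365, 442]) cube([470, 35, 429]);


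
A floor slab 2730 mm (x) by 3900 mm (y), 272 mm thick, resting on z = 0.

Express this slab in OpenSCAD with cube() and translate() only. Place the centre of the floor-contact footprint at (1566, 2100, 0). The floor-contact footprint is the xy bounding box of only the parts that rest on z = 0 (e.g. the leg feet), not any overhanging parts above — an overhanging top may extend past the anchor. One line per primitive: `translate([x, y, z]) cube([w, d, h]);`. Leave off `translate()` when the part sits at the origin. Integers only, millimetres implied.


translate([201, 150, 0]) cube([2730, 3900, 272]);


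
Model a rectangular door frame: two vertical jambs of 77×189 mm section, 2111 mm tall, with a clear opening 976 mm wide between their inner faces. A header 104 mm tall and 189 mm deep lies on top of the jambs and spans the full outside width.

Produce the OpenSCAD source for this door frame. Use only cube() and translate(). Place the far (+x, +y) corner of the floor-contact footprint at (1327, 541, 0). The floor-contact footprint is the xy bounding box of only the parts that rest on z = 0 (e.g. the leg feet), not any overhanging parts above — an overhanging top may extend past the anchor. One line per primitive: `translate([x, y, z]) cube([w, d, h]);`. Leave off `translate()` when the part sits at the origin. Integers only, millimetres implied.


translate([197, 352, 0]) cube([77, 189, 2111]);
translate([1250, 352, 0]) cube([77, 189, 2111]);
translate([197, 352, 2111]) cube([1130, 189, 104]);


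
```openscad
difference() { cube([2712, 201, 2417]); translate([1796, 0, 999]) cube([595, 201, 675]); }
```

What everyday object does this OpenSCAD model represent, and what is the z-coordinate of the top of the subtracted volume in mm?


A wall with a window opening. The window head height is 1674 mm.

A wall with a rectangular opening subtracted — a window. Sill at z = 999, opening 675 mm tall, so the head is at 999 + 675 = 1674 mm.


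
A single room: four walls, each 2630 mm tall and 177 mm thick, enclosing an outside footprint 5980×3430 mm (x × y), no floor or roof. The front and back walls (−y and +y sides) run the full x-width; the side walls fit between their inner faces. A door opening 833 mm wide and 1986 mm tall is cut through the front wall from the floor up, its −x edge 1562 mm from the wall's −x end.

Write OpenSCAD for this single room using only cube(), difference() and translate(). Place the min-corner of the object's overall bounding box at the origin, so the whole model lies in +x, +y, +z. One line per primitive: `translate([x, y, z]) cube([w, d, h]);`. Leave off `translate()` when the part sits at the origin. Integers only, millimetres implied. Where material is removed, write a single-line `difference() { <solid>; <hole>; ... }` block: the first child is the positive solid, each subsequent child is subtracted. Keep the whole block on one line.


difference() { cube([5980, 177, 2630]); translate([1562, 0, 0]) cube([833, 177, 1986]); }
translate([0, 3253, 0]) cube([5980, 177, 2630]);
translate([0, 177, 0]) cube([177, 3076, 2630]);
translate([5803, 177, 0]) cube([177, 3076, 2630]);


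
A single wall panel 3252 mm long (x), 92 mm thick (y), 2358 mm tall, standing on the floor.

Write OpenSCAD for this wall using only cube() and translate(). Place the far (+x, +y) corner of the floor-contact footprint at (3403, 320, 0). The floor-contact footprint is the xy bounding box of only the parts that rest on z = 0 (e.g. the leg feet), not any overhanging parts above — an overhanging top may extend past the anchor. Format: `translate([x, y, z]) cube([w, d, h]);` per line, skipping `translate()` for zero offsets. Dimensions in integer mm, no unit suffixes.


translate([151, 228, 0]) cube([3252, 92, 2358]);


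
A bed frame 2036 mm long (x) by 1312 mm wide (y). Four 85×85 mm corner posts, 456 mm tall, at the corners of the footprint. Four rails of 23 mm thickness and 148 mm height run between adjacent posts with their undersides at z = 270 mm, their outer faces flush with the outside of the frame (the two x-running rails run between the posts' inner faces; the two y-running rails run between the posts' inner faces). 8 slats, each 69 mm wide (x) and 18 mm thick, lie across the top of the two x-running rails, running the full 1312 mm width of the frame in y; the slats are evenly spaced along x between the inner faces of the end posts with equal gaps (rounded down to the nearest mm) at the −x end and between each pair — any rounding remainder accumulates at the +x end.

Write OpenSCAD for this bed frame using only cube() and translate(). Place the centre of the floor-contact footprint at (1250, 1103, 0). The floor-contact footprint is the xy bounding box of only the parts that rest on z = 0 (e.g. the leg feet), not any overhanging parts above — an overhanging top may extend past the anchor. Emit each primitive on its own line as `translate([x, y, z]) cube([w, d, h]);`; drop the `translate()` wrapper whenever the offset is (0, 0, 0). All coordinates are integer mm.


// slat z = rail_z + rail_h = 270 + 148 = 418
// slat gap = ⌊(1866 − 8·69) / 9⌋ = 146
translate([232, 447, 0]) cube([85, 85, 456]);
translate([232, 1674, 0]) cube([85, 85, 456]);
translate([2183, 447, 0]) cube([85, 85, 456]);
translate([2183, 1674, 0]) cube([85, 85, 456]);
translate([317, 447, 270]) cube([1866, 23, 148]);
translate([317, 1736, 270]) cube([1866, 23, 148]);
translate([232, 532, 270]) cube([23, 1142, 148]);
translate([2245, 532, 270]) cube([23, 1142, 148]);
translate([463, 447, 418]) cube([69, 1312, 18]);
translate([678, 447, 418]) cube([69, 1312, 18]);
translate([893, 447, 418]) cube([69, 1312, 18]);
translate([1108, 447, 418]) cube([69, 1312, 18]);
translate([1323, 447, 418]) cube([69, 1312, 18]);
translate([1538, 447, 418]) cube([69, 1312, 18]);
translate([1753, 447, 418]) cube([69, 1312, 18]);
translate([1968, 447, 418]) cube([69, 1312, 18]);


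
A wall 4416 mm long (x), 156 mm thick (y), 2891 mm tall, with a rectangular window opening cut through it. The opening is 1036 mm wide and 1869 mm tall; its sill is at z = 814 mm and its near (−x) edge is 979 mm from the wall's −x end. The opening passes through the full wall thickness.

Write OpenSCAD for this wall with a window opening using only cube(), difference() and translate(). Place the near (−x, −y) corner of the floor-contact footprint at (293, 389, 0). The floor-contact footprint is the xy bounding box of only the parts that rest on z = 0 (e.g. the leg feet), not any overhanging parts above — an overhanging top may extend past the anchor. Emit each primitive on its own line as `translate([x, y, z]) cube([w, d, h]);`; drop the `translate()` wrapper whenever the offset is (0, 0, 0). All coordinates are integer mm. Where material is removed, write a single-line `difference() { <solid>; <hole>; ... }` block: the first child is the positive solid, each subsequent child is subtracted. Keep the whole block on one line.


difference() { translate([293, 389, 0]) cube([4416, 156, 2891]); translate([1272, 389, 814]) cube([1036, 156, 1869]); }


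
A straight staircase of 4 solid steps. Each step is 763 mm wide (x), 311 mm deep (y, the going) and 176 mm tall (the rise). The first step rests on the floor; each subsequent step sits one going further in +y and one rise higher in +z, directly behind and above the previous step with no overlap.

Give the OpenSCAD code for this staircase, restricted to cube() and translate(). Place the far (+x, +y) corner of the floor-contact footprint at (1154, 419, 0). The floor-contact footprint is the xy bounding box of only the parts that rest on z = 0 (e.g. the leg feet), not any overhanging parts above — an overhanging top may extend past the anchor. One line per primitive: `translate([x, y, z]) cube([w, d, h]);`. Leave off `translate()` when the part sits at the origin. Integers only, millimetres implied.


translate([391, 108, 0]) cube([763, 311, 176]);
translate([391, 419, 176]) cube([763, 311, 176]);
translate([391, 730, 352]) cube([763, 311, 176]);
translate([391, 1041, 528]) cube([763, 311, 176]);


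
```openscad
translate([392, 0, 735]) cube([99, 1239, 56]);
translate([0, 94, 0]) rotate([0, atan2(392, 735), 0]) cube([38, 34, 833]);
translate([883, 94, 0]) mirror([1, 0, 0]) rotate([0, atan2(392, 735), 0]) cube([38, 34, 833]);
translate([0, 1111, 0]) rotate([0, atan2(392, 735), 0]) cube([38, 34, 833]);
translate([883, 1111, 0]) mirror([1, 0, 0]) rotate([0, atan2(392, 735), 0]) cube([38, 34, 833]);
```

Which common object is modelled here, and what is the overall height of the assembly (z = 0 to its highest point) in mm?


A sawhorse. The overall height is 791 mm.

A beam across two mirrored pairs of raked legs — a sawhorse. The beam's underside is at z = 735 (matching the legs' vertical rise in atan2(392, 735)) and the beam is 56 mm tall, so its top is at 735 + 56 = 791 mm. The raked legs top out at the beam's underside, so that is the highest point.


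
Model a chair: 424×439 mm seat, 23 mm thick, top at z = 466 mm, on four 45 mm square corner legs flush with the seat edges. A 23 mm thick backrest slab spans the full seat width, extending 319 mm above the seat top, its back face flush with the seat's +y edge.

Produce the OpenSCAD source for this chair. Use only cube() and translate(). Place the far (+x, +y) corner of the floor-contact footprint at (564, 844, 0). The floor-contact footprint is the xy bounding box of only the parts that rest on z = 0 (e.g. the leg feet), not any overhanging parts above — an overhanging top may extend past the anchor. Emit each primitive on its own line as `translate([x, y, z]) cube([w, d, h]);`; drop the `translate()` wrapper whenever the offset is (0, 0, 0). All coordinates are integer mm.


// leg_h = 466 - 23 = 443
translate([140, 405, 443]) cube([424, 439, 23]);
translate([140, 405, 0]) cube([45, 45, 443]);
translate([519, 405, 0]) cube([45, 45, 443]);
translate([140, 799, 0]) cube([45, 45, 443]);
translate([519, 799, 0]) cube([45, 45, 443]);
translate([140, 821, 466]) cube([424, 23, 319]);


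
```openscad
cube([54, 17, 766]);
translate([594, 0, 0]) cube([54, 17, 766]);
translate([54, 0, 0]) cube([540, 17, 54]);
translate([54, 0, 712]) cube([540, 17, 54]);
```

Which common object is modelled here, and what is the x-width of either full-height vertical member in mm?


A picture frame. The border width is 54 mm.

Four thin pieces enclosing a rectangular opening — a picture frame. The two full-height stiles are 766 mm tall; the top rail sits at z = 712 and is 54 mm tall, so the border above the opening is 766 − 712 = 54 mm, matching the stile x-width.


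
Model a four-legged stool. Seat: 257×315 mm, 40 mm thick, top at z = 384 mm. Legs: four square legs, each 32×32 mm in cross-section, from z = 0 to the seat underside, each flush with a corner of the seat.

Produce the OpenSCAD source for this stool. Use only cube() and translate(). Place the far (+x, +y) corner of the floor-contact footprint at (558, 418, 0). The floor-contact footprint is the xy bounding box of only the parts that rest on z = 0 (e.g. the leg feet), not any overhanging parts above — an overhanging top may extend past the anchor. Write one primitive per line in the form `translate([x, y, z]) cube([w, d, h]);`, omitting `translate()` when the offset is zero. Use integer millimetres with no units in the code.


translate([301, 103, 344]) cube([257, 315, 40]);
translate([301, 103, 0]) cube([32, 32, 344]);
translate([526, 103, 0]) cube([32, 32, 344]);
translate([301, 386, 0]) cube([32, 32, 344]);
translate([526, 386, 0]) cube([32, 32, 344]);


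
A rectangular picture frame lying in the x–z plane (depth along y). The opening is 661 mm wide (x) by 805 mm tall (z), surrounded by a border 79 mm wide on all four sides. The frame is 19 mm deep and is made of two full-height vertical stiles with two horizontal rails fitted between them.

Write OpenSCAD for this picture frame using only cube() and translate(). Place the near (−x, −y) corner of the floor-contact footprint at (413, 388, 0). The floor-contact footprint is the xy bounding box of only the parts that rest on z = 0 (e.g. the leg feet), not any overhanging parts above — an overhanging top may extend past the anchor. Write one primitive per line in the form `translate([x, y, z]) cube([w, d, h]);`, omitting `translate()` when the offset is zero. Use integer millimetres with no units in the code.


translate([413, 388, 0]) cube([79, 19, 963]);
translate([1153, 388, 0]) cube([79, 19, 963]);
translate([492, 388, 0]) cube([661, 19, 79]);
translate([492, 388, 884]) cube([661, 19, 79]);


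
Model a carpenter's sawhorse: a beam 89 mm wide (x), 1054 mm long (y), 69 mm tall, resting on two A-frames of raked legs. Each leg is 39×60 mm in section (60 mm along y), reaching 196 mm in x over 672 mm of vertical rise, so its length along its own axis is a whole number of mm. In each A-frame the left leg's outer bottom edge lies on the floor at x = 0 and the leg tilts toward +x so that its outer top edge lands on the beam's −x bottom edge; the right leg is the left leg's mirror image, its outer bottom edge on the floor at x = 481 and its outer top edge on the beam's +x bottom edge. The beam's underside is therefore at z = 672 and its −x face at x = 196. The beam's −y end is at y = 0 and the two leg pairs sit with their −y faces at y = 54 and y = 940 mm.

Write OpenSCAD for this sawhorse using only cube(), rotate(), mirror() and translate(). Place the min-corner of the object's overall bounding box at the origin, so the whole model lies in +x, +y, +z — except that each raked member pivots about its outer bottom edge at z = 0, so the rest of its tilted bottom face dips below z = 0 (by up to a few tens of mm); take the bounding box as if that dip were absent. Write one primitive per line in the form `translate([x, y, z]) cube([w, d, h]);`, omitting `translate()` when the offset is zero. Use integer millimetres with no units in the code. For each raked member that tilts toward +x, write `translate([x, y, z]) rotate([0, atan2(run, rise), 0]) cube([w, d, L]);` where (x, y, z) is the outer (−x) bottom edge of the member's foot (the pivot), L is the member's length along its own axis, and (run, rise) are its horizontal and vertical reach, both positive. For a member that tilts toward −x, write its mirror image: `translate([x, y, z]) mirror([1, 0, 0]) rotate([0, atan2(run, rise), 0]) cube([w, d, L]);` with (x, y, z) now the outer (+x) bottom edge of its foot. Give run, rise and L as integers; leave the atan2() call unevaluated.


translate([196, 0, 672]) cube([89, 1054, 69]);
translate([0, 54, 0]) rotate([0, atan2(196, 672), 0]) cube([39, 60, 700]);
translate([481, 54, 0]) mirror([1, 0, 0]) rotate([0, atan2(196, 672), 0]) cube([39, 60, 700]);
translate([0, 940, 0]) rotate([0, atan2(196, 672), 0]) cube([39, 60, 700]);
translate([481, 940, 0]) mirror([1, 0, 0]) rotate([0, atan2(196, 672), 0]) cube([39, 60, 700]);


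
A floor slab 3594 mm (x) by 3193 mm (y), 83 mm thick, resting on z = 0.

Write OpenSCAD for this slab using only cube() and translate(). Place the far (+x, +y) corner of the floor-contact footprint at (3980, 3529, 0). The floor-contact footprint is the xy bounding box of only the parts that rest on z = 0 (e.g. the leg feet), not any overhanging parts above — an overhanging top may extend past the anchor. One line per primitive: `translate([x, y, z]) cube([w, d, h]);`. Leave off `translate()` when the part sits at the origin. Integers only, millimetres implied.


translate([386, 336, 0]) cube([3594, 3193, 83]);


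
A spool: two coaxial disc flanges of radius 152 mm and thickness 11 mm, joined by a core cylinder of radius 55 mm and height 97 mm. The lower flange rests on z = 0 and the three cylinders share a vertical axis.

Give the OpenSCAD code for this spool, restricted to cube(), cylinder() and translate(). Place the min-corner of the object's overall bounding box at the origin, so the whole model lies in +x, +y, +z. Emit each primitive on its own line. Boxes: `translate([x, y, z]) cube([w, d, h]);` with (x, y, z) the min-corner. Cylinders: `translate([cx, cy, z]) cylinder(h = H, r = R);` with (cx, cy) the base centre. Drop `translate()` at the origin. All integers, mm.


translate([152, 152, 0]) cylinder(h = 11, r = 152);
translate([152, 152, 11]) cylinder(h = 97, r = 55);
translate([152, 152, 108]) cylinder(h = 11, r = 152);
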